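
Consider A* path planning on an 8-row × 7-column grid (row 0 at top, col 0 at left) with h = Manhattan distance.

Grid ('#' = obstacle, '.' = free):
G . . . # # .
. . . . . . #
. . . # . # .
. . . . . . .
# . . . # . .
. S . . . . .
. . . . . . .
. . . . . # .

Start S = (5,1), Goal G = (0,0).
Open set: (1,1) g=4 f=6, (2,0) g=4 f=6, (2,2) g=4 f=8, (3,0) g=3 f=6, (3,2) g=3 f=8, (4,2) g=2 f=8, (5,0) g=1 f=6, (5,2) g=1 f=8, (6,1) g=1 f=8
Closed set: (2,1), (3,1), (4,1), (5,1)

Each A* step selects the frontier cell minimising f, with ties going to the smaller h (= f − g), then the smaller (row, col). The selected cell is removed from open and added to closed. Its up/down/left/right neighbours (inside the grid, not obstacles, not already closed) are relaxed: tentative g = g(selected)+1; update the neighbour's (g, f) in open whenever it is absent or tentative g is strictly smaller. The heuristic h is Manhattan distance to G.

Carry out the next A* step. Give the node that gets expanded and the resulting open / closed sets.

step 1: expand (1,1) (f=6, h=2) → closed; open now [(0,1) g=5 f=6, (1,0) g=5 f=6, (1,2) g=5 f=8, (2,0) g=4 f=6, (2,2) g=4 f=8, (3,0) g=3 f=6, (3,2) g=3 f=8, (4,2) g=2 f=8, (5,0) g=1 f=6, (5,2) g=1 f=8, (6,1) g=1 f=8]

expanded=(1,1); open=[(0,1) g=5 f=6, (1,0) g=5 f=6, (1,2) g=5 f=8, (2,0) g=4 f=6, (2,2) g=4 f=8, (3,0) g=3 f=6, (3,2) g=3 f=8, (4,2) g=2 f=8, (5,0) g=1 f=6, (5,2) g=1 f=8, (6,1) g=1 f=8]; closed=[(1,1), (2,1), (3,1), (4,1), (5,1)]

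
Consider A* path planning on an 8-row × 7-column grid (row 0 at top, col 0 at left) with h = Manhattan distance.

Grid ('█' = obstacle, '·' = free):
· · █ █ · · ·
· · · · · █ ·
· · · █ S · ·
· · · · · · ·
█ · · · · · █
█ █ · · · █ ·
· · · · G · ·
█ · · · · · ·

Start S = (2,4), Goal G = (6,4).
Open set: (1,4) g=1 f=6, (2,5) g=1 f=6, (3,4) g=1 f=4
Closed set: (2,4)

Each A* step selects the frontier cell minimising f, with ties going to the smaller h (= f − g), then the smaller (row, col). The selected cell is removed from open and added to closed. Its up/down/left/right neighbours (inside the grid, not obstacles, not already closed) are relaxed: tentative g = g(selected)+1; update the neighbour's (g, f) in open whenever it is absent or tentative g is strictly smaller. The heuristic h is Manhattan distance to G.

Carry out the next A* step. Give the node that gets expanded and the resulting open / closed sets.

expanded=(3,4); open=[(1,4) g=1 f=6, (2,5) g=1 f=6, (3,3) g=2 f=6, (3,5) g=2 f=6, (4,4) g=2 f=4]; closed=[(2,4), (3,4)]

step 1: expand (3,4) (f=4, h=3) → closed; open now [(1,4) g=1 f=6, (2,5) g=1 f=6, (3,3) g=2 f=6, (3,5) g=2 f=6, (4,4) g=2 f=4]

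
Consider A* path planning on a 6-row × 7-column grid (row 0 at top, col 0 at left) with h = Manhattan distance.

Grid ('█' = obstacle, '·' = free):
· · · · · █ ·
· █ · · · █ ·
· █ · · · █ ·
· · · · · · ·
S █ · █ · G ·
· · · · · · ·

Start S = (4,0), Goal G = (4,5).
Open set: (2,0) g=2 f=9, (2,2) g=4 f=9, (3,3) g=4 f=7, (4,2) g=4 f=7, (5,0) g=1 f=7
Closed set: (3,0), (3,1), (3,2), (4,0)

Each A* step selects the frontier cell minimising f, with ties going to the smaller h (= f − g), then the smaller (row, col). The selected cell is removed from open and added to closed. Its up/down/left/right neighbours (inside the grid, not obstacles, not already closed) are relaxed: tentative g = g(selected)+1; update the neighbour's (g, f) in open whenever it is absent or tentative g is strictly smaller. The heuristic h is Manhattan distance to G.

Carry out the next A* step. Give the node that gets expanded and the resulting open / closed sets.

expanded=(3,3); open=[(2,0) g=2 f=9, (2,2) g=4 f=9, (2,3) g=5 f=9, (3,4) g=5 f=7, (4,2) g=4 f=7, (5,0) g=1 f=7]; closed=[(3,0), (3,1), (3,2), (3,3), (4,0)]

step 1: expand (3,3) (f=7, h=3) → closed; open now [(2,0) g=2 f=9, (2,2) g=4 f=9, (2,3) g=5 f=9, (3,4) g=5 f=7, (4,2) g=4 f=7, (5,0) g=1 f=7]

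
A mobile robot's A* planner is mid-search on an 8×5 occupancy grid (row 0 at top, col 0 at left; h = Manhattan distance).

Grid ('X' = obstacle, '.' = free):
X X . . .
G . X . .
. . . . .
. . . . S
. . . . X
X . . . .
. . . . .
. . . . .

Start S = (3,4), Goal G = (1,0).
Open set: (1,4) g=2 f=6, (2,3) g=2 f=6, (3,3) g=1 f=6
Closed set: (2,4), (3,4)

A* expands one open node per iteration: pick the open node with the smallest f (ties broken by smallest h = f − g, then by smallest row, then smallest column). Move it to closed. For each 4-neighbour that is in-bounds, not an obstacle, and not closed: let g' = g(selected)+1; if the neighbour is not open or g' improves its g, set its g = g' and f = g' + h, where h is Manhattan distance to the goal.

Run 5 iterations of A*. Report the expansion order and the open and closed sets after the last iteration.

order=[(1,4) → (1,3) → (2,3) → (2,2) → (2,1)]; open=[(0,3) g=4 f=8, (0,4) g=3 f=8, (1,1) g=5 f=6, (2,0) g=5 f=6, (3,1) g=5 f=8, (3,2) g=4 f=8, (3,3) g=1 f=6]; closed=[(1,3), (1,4), (2,1), (2,2), (2,3), (2,4), (3,4)]

step 1: expand (1,4) (f=6, h=4) → closed; open now [(0,4) g=3 f=8, (1,3) g=3 f=6, (2,3) g=2 f=6, (3,3) g=1 f=6]
step 2: expand (1,3) (f=6, h=3) → closed; open now [(0,3) g=4 f=8, (0,4) g=3 f=8, (2,3) g=2 f=6, (3,3) g=1 f=6]
step 3: expand (2,3) (f=6, h=4) → closed; open now [(0,3) g=4 f=8, (0,4) g=3 f=8, (2,2) g=3 f=6, (3,3) g=1 f=6]
step 4: expand (2,2) (f=6, h=3) → closed; open now [(0,3) g=4 f=8, (0,4) g=3 f=8, (2,1) g=4 f=6, (3,2) g=4 f=8, (3,3) g=1 f=6]
step 5: expand (2,1) (f=6, h=2) → closed; open now [(0,3) g=4 f=8, (0,4) g=3 f=8, (1,1) g=5 f=6, (2,0) g=5 f=6, (3,1) g=5 f=8, (3,2) g=4 f=8, (3,3) g=1 f=6]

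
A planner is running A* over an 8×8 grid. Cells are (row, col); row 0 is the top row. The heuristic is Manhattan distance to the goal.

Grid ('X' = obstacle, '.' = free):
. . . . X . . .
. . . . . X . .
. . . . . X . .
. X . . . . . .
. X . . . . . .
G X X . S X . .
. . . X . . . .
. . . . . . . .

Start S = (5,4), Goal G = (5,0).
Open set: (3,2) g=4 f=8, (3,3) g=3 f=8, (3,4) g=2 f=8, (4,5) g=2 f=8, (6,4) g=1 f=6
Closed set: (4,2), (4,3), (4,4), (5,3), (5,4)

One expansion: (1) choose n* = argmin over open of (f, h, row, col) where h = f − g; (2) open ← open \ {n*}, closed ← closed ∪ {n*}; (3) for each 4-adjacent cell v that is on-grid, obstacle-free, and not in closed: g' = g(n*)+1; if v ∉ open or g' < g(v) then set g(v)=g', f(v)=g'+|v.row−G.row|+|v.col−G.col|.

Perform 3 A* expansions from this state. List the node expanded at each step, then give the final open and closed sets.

step 1: expand (6,4) (f=6, h=5) → closed; open now [(3,2) g=4 f=8, (3,3) g=3 f=8, (3,4) g=2 f=8, (4,5) g=2 f=8, (6,5) g=2 f=8, (7,4) g=2 f=8]
step 2: expand (3,2) (f=8, h=4) → closed; open now [(2,2) g=5 f=10, (3,3) g=3 f=8, (3,4) g=2 f=8, (4,5) g=2 f=8, (6,5) g=2 f=8, (7,4) g=2 f=8]
step 3: expand (3,3) (f=8, h=5) → closed; open now [(2,2) g=5 f=10, (2,3) g=4 f=10, (3,4) g=2 f=8, (4,5) g=2 f=8, (6,5) g=2 f=8, (7,4) g=2 f=8]

order=[(6,4) → (3,2) → (3,3)]; open=[(2,2) g=5 f=10, (2,3) g=4 f=10, (3,4) g=2 f=8, (4,5) g=2 f=8, (6,5) g=2 f=8, (7,4) g=2 f=8]; closed=[(3,2), (3,3), (4,2), (4,3), (4,4), (5,3), (5,4), (6,4)]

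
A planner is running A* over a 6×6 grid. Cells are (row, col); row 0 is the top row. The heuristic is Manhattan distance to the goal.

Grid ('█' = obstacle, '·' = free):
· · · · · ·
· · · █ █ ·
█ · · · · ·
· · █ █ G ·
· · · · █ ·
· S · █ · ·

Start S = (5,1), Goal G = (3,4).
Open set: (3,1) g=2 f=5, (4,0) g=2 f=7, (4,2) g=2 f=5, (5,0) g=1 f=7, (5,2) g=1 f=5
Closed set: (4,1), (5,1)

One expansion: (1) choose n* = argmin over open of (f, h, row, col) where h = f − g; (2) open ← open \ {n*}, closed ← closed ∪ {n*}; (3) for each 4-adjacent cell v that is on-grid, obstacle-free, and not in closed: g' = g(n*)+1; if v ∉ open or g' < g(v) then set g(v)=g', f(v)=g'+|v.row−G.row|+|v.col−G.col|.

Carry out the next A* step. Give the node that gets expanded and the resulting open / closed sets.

step 1: expand (3,1) (f=5, h=3) → closed; open now [(2,1) g=3 f=7, (3,0) g=3 f=7, (4,0) g=2 f=7, (4,2) g=2 f=5, (5,0) g=1 f=7, (5,2) g=1 f=5]

expanded=(3,1); open=[(2,1) g=3 f=7, (3,0) g=3 f=7, (4,0) g=2 f=7, (4,2) g=2 f=5, (5,0) g=1 f=7, (5,2) g=1 f=5]; closed=[(3,1), (4,1), (5,1)]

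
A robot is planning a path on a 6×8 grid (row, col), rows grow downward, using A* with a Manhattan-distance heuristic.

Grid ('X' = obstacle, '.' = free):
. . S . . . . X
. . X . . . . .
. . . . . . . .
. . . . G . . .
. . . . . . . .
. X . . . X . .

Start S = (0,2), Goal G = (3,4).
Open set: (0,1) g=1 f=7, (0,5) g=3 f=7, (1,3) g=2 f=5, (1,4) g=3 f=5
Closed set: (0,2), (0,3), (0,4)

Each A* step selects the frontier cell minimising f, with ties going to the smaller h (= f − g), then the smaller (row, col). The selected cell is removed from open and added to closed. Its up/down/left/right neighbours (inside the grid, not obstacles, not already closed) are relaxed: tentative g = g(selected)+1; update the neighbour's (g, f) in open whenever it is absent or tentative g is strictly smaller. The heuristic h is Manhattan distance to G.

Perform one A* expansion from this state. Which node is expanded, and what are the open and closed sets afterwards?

step 1: expand (1,4) (f=5, h=2) → closed; open now [(0,1) g=1 f=7, (0,5) g=3 f=7, (1,3) g=2 f=5, (1,5) g=4 f=7, (2,4) g=4 f=5]

expanded=(1,4); open=[(0,1) g=1 f=7, (0,5) g=3 f=7, (1,3) g=2 f=5, (1,5) g=4 f=7, (2,4) g=4 f=5]; closed=[(0,2), (0,3), (0,4), (1,4)]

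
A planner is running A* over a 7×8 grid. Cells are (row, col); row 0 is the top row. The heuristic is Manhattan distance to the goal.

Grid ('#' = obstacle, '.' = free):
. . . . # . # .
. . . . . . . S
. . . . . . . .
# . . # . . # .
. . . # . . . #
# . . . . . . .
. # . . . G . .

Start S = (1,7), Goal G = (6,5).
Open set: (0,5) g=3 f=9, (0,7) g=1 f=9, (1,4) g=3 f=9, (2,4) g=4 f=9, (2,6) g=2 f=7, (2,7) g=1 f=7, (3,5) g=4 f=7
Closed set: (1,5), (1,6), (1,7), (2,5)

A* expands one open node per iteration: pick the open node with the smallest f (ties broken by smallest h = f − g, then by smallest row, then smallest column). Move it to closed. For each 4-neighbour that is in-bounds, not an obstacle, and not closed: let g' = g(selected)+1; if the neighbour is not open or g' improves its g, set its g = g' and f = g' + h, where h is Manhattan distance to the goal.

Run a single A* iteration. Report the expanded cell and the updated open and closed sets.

step 1: expand (3,5) (f=7, h=3) → closed; open now [(0,5) g=3 f=9, (0,7) g=1 f=9, (1,4) g=3 f=9, (2,4) g=4 f=9, (2,6) g=2 f=7, (2,7) g=1 f=7, (3,4) g=5 f=9, (4,5) g=5 f=7]

expanded=(3,5); open=[(0,5) g=3 f=9, (0,7) g=1 f=9, (1,4) g=3 f=9, (2,4) g=4 f=9, (2,6) g=2 f=7, (2,7) g=1 f=7, (3,4) g=5 f=9, (4,5) g=5 f=7]; closed=[(1,5), (1,6), (1,7), (2,5), (3,5)]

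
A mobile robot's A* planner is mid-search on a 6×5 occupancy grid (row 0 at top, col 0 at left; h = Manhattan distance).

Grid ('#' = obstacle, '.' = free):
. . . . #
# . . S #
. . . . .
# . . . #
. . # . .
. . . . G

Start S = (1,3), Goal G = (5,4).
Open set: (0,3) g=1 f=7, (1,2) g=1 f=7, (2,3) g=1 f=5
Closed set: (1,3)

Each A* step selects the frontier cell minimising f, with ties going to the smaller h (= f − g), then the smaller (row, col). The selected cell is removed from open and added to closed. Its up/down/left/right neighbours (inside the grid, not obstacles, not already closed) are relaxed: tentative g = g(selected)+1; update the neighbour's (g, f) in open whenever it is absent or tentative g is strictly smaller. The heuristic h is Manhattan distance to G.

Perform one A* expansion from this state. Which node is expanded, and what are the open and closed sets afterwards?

step 1: expand (2,3) (f=5, h=4) → closed; open now [(0,3) g=1 f=7, (1,2) g=1 f=7, (2,2) g=2 f=7, (2,4) g=2 f=5, (3,3) g=2 f=5]

expanded=(2,3); open=[(0,3) g=1 f=7, (1,2) g=1 f=7, (2,2) g=2 f=7, (2,4) g=2 f=5, (3,3) g=2 f=5]; closed=[(1,3), (2,3)]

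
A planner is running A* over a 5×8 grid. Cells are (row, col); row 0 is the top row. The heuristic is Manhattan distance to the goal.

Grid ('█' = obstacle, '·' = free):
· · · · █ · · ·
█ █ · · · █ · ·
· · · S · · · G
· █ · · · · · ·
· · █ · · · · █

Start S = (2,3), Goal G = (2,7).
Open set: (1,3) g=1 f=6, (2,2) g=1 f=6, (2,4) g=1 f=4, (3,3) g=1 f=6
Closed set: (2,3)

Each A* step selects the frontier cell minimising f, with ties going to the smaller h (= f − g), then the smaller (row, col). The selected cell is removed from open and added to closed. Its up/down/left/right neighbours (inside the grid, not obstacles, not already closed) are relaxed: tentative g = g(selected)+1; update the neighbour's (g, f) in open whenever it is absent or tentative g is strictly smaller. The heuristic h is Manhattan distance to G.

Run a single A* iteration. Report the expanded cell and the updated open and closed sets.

step 1: expand (2,4) (f=4, h=3) → closed; open now [(1,3) g=1 f=6, (1,4) g=2 f=6, (2,2) g=1 f=6, (2,5) g=2 f=4, (3,3) g=1 f=6, (3,4) g=2 f=6]

expanded=(2,4); open=[(1,3) g=1 f=6, (1,4) g=2 f=6, (2,2) g=1 f=6, (2,5) g=2 f=4, (3,3) g=1 f=6, (3,4) g=2 f=6]; closed=[(2,3), (2,4)]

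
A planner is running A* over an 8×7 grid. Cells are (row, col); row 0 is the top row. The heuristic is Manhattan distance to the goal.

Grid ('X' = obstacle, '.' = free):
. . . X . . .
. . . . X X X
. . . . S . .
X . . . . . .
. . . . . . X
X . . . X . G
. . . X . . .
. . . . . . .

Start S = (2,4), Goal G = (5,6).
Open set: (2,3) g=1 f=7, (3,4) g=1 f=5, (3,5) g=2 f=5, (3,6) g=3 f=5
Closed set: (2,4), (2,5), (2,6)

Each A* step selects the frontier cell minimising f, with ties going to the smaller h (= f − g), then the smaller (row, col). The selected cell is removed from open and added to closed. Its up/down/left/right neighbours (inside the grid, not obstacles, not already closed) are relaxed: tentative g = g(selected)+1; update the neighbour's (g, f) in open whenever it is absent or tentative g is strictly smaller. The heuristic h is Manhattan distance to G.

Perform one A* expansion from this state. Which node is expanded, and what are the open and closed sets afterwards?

expanded=(3,6); open=[(2,3) g=1 f=7, (3,4) g=1 f=5, (3,5) g=2 f=5]; closed=[(2,4), (2,5), (2,6), (3,6)]

step 1: expand (3,6) (f=5, h=2) → closed; open now [(2,3) g=1 f=7, (3,4) g=1 f=5, (3,5) g=2 f=5]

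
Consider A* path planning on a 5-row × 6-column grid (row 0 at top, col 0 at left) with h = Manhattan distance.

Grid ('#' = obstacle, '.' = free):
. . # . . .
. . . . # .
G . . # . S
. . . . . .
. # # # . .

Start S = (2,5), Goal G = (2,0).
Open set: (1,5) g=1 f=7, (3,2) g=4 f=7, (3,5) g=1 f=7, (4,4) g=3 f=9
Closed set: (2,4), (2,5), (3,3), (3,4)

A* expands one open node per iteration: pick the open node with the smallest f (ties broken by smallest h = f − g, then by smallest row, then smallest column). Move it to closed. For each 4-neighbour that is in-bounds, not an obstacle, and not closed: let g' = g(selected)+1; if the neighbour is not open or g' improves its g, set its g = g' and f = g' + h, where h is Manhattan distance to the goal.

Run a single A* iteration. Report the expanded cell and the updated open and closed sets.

expanded=(3,2); open=[(1,5) g=1 f=7, (2,2) g=5 f=7, (3,1) g=5 f=7, (3,5) g=1 f=7, (4,4) g=3 f=9]; closed=[(2,4), (2,5), (3,2), (3,3), (3,4)]

step 1: expand (3,2) (f=7, h=3) → closed; open now [(1,5) g=1 f=7, (2,2) g=5 f=7, (3,1) g=5 f=7, (3,5) g=1 f=7, (4,4) g=3 f=9]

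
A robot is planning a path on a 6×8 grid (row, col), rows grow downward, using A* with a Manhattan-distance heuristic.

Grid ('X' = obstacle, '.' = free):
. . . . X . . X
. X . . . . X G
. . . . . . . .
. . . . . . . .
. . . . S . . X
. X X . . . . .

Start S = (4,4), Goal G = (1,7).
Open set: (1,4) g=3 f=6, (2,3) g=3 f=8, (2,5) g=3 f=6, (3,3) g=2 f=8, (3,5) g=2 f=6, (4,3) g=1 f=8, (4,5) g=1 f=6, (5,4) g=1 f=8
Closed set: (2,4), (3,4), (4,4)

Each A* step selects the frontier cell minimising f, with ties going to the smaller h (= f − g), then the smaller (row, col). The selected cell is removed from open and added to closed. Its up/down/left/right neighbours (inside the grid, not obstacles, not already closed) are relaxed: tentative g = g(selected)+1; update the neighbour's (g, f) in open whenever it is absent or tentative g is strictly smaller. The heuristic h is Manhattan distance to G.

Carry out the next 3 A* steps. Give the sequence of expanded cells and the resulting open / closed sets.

order=[(1,4) → (1,5) → (2,5)]; open=[(0,5) g=5 f=8, (1,3) g=4 f=8, (2,3) g=3 f=8, (2,6) g=4 f=6, (3,3) g=2 f=8, (3,5) g=2 f=6, (4,3) g=1 f=8, (4,5) g=1 f=6, (5,4) g=1 f=8]; closed=[(1,4), (1,5), (2,4), (2,5), (3,4), (4,4)]

step 1: expand (1,4) (f=6, h=3) → closed; open now [(1,3) g=4 f=8, (1,5) g=4 f=6, (2,3) g=3 f=8, (2,5) g=3 f=6, (3,3) g=2 f=8, (3,5) g=2 f=6, (4,3) g=1 f=8, (4,5) g=1 f=6, (5,4) g=1 f=8]
step 2: expand (1,5) (f=6, h=2) → closed; open now [(0,5) g=5 f=8, (1,3) g=4 f=8, (2,3) g=3 f=8, (2,5) g=3 f=6, (3,3) g=2 f=8, (3,5) g=2 f=6, (4,3) g=1 f=8, (4,5) g=1 f=6, (5,4) g=1 f=8]
step 3: expand (2,5) (f=6, h=3) → closed; open now [(0,5) g=5 f=8, (1,3) g=4 f=8, (2,3) g=3 f=8, (2,6) g=4 f=6, (3,3) g=2 f=8, (3,5) g=2 f=6, (4,3) g=1 f=8, (4,5) g=1 f=6, (5,4) g=1 f=8]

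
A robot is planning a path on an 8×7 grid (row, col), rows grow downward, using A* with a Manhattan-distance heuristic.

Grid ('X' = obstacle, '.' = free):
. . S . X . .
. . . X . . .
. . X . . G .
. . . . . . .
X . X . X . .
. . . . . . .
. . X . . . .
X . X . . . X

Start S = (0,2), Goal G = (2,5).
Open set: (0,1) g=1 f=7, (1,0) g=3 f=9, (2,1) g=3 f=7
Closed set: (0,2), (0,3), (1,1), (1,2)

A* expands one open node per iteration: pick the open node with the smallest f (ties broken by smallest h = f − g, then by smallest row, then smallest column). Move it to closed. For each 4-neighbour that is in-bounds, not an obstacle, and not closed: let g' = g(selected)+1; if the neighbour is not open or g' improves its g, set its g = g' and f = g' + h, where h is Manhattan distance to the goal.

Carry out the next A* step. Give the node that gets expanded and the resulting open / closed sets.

expanded=(2,1); open=[(0,1) g=1 f=7, (1,0) g=3 f=9, (2,0) g=4 f=9, (3,1) g=4 f=9]; closed=[(0,2), (0,3), (1,1), (1,2), (2,1)]

step 1: expand (2,1) (f=7, h=4) → closed; open now [(0,1) g=1 f=7, (1,0) g=3 f=9, (2,0) g=4 f=9, (3,1) g=4 f=9]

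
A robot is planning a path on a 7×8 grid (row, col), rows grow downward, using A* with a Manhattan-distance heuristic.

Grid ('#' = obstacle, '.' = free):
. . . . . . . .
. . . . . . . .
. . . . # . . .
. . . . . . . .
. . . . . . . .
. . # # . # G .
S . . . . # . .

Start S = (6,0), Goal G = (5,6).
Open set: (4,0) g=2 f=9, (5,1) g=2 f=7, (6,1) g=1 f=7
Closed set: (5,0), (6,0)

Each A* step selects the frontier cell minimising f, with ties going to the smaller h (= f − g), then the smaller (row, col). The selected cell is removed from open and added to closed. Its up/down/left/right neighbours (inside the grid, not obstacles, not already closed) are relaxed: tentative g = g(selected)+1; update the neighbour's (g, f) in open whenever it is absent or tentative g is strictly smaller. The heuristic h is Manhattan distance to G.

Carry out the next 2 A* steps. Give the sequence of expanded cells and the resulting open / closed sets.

order=[(5,1) → (6,1)]; open=[(4,0) g=2 f=9, (4,1) g=3 f=9, (6,2) g=2 f=7]; closed=[(5,0), (5,1), (6,0), (6,1)]

step 1: expand (5,1) (f=7, h=5) → closed; open now [(4,0) g=2 f=9, (4,1) g=3 f=9, (6,1) g=1 f=7]
step 2: expand (6,1) (f=7, h=6) → closed; open now [(4,0) g=2 f=9, (4,1) g=3 f=9, (6,2) g=2 f=7]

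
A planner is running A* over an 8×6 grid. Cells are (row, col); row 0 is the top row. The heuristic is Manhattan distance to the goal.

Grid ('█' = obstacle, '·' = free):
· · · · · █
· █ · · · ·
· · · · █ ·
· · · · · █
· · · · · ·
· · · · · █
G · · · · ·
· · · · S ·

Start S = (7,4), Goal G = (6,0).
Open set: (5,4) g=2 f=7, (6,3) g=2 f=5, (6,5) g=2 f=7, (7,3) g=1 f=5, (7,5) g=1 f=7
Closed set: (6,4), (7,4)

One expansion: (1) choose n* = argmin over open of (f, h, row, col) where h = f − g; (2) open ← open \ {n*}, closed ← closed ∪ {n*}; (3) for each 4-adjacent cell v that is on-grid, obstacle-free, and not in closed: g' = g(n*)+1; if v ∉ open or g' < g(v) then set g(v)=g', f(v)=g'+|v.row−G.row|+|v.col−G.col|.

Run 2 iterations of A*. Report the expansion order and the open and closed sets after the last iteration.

step 1: expand (6,3) (f=5, h=3) → closed; open now [(5,3) g=3 f=7, (5,4) g=2 f=7, (6,2) g=3 f=5, (6,5) g=2 f=7, (7,3) g=1 f=5, (7,5) g=1 f=7]
step 2: expand (6,2) (f=5, h=2) → closed; open now [(5,2) g=4 f=7, (5,3) g=3 f=7, (5,4) g=2 f=7, (6,1) g=4 f=5, (6,5) g=2 f=7, (7,2) g=4 f=7, (7,3) g=1 f=5, (7,5) g=1 f=7]

order=[(6,3) → (6,2)]; open=[(5,2) g=4 f=7, (5,3) g=3 f=7, (5,4) g=2 f=7, (6,1) g=4 f=5, (6,5) g=2 f=7, (7,2) g=4 f=7, (7,3) g=1 f=5, (7,5) g=1 f=7]; closed=[(6,2), (6,3), (6,4), (7,4)]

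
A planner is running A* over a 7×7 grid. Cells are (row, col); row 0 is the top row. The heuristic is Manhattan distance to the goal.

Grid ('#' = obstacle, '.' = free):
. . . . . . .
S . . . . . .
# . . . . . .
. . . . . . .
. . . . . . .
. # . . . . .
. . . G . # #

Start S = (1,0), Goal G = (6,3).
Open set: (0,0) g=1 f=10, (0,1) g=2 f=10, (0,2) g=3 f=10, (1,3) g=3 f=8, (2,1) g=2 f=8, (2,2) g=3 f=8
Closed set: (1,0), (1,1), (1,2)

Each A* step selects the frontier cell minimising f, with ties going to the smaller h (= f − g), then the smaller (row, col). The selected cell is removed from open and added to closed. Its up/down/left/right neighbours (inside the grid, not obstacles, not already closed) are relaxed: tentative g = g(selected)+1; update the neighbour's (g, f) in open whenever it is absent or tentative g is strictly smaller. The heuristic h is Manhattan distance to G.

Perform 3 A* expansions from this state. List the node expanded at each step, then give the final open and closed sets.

order=[(1,3) → (2,3) → (3,3)]; open=[(0,0) g=1 f=10, (0,1) g=2 f=10, (0,2) g=3 f=10, (0,3) g=4 f=10, (1,4) g=4 f=10, (2,1) g=2 f=8, (2,2) g=3 f=8, (2,4) g=5 f=10, (3,2) g=6 f=10, (3,4) g=6 f=10, (4,3) g=6 f=8]; closed=[(1,0), (1,1), (1,2), (1,3), (2,3), (3,3)]

step 1: expand (1,3) (f=8, h=5) → closed; open now [(0,0) g=1 f=10, (0,1) g=2 f=10, (0,2) g=3 f=10, (0,3) g=4 f=10, (1,4) g=4 f=10, (2,1) g=2 f=8, (2,2) g=3 f=8, (2,3) g=4 f=8]
step 2: expand (2,3) (f=8, h=4) → closed; open now [(0,0) g=1 f=10, (0,1) g=2 f=10, (0,2) g=3 f=10, (0,3) g=4 f=10, (1,4) g=4 f=10, (2,1) g=2 f=8, (2,2) g=3 f=8, (2,4) g=5 f=10, (3,3) g=5 f=8]
step 3: expand (3,3) (f=8, h=3) → closed; open now [(0,0) g=1 f=10, (0,1) g=2 f=10, (0,2) g=3 f=10, (0,3) g=4 f=10, (1,4) g=4 f=10, (2,1) g=2 f=8, (2,2) g=3 f=8, (2,4) g=5 f=10, (3,2) g=6 f=10, (3,4) g=6 f=10, (4,3) g=6 f=8]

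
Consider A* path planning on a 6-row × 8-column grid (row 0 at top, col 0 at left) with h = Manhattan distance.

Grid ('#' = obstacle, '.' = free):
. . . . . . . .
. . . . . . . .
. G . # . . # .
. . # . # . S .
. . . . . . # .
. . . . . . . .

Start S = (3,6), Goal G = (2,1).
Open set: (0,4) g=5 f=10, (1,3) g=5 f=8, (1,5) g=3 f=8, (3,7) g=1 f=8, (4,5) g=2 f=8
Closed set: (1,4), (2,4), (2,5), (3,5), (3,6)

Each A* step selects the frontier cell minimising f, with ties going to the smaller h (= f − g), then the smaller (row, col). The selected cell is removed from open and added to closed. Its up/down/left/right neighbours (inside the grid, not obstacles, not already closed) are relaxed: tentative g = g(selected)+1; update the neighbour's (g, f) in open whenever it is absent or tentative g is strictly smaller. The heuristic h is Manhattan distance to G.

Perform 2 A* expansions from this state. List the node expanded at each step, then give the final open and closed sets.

step 1: expand (1,3) (f=8, h=3) → closed; open now [(0,3) g=6 f=10, (0,4) g=5 f=10, (1,2) g=6 f=8, (1,5) g=3 f=8, (3,7) g=1 f=8, (4,5) g=2 f=8]
step 2: expand (1,2) (f=8, h=2) → closed; open now [(0,2) g=7 f=10, (0,3) g=6 f=10, (0,4) g=5 f=10, (1,1) g=7 f=8, (1,5) g=3 f=8, (2,2) g=7 f=8, (3,7) g=1 f=8, (4,5) g=2 f=8]

order=[(1,3) → (1,2)]; open=[(0,2) g=7 f=10, (0,3) g=6 f=10, (0,4) g=5 f=10, (1,1) g=7 f=8, (1,5) g=3 f=8, (2,2) g=7 f=8, (3,7) g=1 f=8, (4,5) g=2 f=8]; closed=[(1,2), (1,3), (1,4), (2,4), (2,5), (3,5), (3,6)]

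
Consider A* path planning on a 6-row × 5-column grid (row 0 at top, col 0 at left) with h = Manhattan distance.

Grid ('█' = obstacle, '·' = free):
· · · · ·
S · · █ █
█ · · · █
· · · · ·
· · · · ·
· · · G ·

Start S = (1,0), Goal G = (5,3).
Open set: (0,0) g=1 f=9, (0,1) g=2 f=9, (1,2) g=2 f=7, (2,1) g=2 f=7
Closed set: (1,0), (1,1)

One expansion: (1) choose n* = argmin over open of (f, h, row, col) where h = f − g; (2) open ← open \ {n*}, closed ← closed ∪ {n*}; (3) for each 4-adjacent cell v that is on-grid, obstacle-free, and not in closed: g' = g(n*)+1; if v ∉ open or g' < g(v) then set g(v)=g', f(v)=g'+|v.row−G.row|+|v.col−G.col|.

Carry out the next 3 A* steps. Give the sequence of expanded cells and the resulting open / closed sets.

order=[(1,2) → (2,2) → (2,3)]; open=[(0,0) g=1 f=9, (0,1) g=2 f=9, (0,2) g=3 f=9, (2,1) g=2 f=7, (3,2) g=4 f=7, (3,3) g=5 f=7]; closed=[(1,0), (1,1), (1,2), (2,2), (2,3)]

step 1: expand (1,2) (f=7, h=5) → closed; open now [(0,0) g=1 f=9, (0,1) g=2 f=9, (0,2) g=3 f=9, (2,1) g=2 f=7, (2,2) g=3 f=7]
step 2: expand (2,2) (f=7, h=4) → closed; open now [(0,0) g=1 f=9, (0,1) g=2 f=9, (0,2) g=3 f=9, (2,1) g=2 f=7, (2,3) g=4 f=7, (3,2) g=4 f=7]
step 3: expand (2,3) (f=7, h=3) → closed; open now [(0,0) g=1 f=9, (0,1) g=2 f=9, (0,2) g=3 f=9, (2,1) g=2 f=7, (3,2) g=4 f=7, (3,3) g=5 f=7]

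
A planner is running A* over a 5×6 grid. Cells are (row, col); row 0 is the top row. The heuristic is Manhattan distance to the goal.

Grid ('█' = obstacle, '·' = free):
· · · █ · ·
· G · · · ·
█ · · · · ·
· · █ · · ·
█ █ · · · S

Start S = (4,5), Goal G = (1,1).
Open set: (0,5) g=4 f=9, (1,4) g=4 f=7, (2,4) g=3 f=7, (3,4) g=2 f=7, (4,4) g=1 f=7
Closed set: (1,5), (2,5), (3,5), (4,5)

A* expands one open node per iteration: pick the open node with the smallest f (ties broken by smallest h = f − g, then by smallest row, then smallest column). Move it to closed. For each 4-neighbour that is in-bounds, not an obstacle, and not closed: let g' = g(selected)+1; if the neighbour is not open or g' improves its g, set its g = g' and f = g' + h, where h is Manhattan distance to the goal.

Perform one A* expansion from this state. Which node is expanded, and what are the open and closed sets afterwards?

expanded=(1,4); open=[(0,4) g=5 f=9, (0,5) g=4 f=9, (1,3) g=5 f=7, (2,4) g=3 f=7, (3,4) g=2 f=7, (4,4) g=1 f=7]; closed=[(1,4), (1,5), (2,5), (3,5), (4,5)]

step 1: expand (1,4) (f=7, h=3) → closed; open now [(0,4) g=5 f=9, (0,5) g=4 f=9, (1,3) g=5 f=7, (2,4) g=3 f=7, (3,4) g=2 f=7, (4,4) g=1 f=7]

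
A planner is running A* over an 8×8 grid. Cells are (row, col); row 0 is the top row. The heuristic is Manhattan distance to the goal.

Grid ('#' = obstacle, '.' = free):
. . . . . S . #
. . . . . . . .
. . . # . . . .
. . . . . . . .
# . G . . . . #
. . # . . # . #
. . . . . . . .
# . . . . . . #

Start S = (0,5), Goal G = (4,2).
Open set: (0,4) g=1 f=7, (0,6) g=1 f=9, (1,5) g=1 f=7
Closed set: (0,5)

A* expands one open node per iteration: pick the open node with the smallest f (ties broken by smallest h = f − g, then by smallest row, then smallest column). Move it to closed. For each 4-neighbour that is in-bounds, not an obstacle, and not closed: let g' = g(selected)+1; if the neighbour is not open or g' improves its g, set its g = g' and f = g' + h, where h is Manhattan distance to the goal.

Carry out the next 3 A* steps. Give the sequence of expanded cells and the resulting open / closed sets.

order=[(0,4) → (0,3) → (0,2)]; open=[(0,1) g=4 f=9, (0,6) g=1 f=9, (1,2) g=4 f=7, (1,3) g=3 f=7, (1,4) g=2 f=7, (1,5) g=1 f=7]; closed=[(0,2), (0,3), (0,4), (0,5)]

step 1: expand (0,4) (f=7, h=6) → closed; open now [(0,3) g=2 f=7, (0,6) g=1 f=9, (1,4) g=2 f=7, (1,5) g=1 f=7]
step 2: expand (0,3) (f=7, h=5) → closed; open now [(0,2) g=3 f=7, (0,6) g=1 f=9, (1,3) g=3 f=7, (1,4) g=2 f=7, (1,5) g=1 f=7]
step 3: expand (0,2) (f=7, h=4) → closed; open now [(0,1) g=4 f=9, (0,6) g=1 f=9, (1,2) g=4 f=7, (1,3) g=3 f=7, (1,4) g=2 f=7, (1,5) g=1 f=7]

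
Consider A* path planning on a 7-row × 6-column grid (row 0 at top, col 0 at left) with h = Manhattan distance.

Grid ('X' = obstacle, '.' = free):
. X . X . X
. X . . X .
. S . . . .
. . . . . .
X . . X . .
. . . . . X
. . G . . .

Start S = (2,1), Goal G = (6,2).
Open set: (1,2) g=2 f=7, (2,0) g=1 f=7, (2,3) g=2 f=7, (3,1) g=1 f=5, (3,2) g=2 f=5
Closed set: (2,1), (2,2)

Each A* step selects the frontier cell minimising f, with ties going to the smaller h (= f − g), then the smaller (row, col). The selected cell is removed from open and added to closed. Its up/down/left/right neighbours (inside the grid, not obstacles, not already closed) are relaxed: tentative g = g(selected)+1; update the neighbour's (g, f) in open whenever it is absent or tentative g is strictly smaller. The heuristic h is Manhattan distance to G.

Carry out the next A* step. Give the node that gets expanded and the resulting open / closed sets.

expanded=(3,2); open=[(1,2) g=2 f=7, (2,0) g=1 f=7, (2,3) g=2 f=7, (3,1) g=1 f=5, (3,3) g=3 f=7, (4,2) g=3 f=5]; closed=[(2,1), (2,2), (3,2)]

step 1: expand (3,2) (f=5, h=3) → closed; open now [(1,2) g=2 f=7, (2,0) g=1 f=7, (2,3) g=2 f=7, (3,1) g=1 f=5, (3,3) g=3 f=7, (4,2) g=3 f=5]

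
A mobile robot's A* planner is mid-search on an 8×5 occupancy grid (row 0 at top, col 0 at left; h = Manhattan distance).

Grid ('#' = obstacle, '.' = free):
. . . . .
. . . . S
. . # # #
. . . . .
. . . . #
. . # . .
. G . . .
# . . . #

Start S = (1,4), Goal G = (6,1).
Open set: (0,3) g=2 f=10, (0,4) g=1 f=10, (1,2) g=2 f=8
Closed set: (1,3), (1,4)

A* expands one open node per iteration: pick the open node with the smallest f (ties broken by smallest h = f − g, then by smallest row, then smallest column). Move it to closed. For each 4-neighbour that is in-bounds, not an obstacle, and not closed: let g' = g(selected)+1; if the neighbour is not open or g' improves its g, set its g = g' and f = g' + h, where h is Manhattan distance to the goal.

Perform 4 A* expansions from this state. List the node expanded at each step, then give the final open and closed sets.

step 1: expand (1,2) (f=8, h=6) → closed; open now [(0,2) g=3 f=10, (0,3) g=2 f=10, (0,4) g=1 f=10, (1,1) g=3 f=8]
step 2: expand (1,1) (f=8, h=5) → closed; open now [(0,1) g=4 f=10, (0,2) g=3 f=10, (0,3) g=2 f=10, (0,4) g=1 f=10, (1,0) g=4 f=10, (2,1) g=4 f=8]
step 3: expand (2,1) (f=8, h=4) → closed; open now [(0,1) g=4 f=10, (0,2) g=3 f=10, (0,3) g=2 f=10, (0,4) g=1 f=10, (1,0) g=4 f=10, (2,0) g=5 f=10, (3,1) g=5 f=8]
step 4: expand (3,1) (f=8, h=3) → closed; open now [(0,1) g=4 f=10, (0,2) g=3 f=10, (0,3) g=2 f=10, (0,4) g=1 f=10, (1,0) g=4 f=10, (2,0) g=5 f=10, (3,0) g=6 f=10, (3,2) g=6 f=10, (4,1) g=6 f=8]

order=[(1,2) → (1,1) → (2,1) → (3,1)]; open=[(0,1) g=4 f=10, (0,2) g=3 f=10, (0,3) g=2 f=10, (0,4) g=1 f=10, (1,0) g=4 f=10, (2,0) g=5 f=10, (3,0) g=6 f=10, (3,2) g=6 f=10, (4,1) g=6 f=8]; closed=[(1,1), (1,2), (1,3), (1,4), (2,1), (3,1)]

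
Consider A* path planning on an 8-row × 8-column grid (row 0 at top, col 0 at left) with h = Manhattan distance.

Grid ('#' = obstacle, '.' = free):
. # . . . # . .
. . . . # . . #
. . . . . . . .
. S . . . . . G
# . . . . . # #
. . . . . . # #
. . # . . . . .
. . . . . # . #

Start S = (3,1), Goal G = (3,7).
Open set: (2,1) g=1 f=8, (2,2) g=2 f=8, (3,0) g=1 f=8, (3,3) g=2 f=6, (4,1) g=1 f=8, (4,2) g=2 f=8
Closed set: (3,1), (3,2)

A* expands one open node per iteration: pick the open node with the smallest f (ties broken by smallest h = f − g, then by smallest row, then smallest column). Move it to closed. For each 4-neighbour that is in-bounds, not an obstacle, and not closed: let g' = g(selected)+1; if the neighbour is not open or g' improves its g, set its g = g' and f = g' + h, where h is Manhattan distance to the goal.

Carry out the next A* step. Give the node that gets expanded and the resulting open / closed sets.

expanded=(3,3); open=[(2,1) g=1 f=8, (2,2) g=2 f=8, (2,3) g=3 f=8, (3,0) g=1 f=8, (3,4) g=3 f=6, (4,1) g=1 f=8, (4,2) g=2 f=8, (4,3) g=3 f=8]; closed=[(3,1), (3,2), (3,3)]

step 1: expand (3,3) (f=6, h=4) → closed; open now [(2,1) g=1 f=8, (2,2) g=2 f=8, (2,3) g=3 f=8, (3,0) g=1 f=8, (3,4) g=3 f=6, (4,1) g=1 f=8, (4,2) g=2 f=8, (4,3) g=3 f=8]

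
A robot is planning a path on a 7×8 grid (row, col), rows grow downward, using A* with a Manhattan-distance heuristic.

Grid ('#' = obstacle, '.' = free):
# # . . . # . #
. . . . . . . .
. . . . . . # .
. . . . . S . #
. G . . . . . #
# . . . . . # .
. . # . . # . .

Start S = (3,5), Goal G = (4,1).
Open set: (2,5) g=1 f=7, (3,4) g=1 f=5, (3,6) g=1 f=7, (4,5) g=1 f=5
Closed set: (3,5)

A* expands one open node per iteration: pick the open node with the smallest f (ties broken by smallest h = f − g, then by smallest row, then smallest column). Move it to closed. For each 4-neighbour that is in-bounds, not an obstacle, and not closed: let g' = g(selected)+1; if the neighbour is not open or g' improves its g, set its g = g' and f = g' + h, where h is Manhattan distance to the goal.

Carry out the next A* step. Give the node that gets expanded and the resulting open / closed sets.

expanded=(3,4); open=[(2,4) g=2 f=7, (2,5) g=1 f=7, (3,3) g=2 f=5, (3,6) g=1 f=7, (4,4) g=2 f=5, (4,5) g=1 f=5]; closed=[(3,4), (3,5)]

step 1: expand (3,4) (f=5, h=4) → closed; open now [(2,4) g=2 f=7, (2,5) g=1 f=7, (3,3) g=2 f=5, (3,6) g=1 f=7, (4,4) g=2 f=5, (4,5) g=1 f=5]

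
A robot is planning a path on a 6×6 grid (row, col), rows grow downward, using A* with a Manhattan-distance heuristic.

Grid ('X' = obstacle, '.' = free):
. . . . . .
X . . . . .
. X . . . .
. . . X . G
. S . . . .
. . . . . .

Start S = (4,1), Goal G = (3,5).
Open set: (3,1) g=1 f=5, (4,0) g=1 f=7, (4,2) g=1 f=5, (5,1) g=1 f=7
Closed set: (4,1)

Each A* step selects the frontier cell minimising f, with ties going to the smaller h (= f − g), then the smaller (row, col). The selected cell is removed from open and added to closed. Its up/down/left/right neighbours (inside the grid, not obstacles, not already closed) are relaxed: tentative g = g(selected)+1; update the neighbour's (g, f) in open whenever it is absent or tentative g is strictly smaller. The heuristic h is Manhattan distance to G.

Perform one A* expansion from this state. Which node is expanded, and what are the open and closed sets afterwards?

expanded=(3,1); open=[(3,0) g=2 f=7, (3,2) g=2 f=5, (4,0) g=1 f=7, (4,2) g=1 f=5, (5,1) g=1 f=7]; closed=[(3,1), (4,1)]

step 1: expand (3,1) (f=5, h=4) → closed; open now [(3,0) g=2 f=7, (3,2) g=2 f=5, (4,0) g=1 f=7, (4,2) g=1 f=5, (5,1) g=1 f=7]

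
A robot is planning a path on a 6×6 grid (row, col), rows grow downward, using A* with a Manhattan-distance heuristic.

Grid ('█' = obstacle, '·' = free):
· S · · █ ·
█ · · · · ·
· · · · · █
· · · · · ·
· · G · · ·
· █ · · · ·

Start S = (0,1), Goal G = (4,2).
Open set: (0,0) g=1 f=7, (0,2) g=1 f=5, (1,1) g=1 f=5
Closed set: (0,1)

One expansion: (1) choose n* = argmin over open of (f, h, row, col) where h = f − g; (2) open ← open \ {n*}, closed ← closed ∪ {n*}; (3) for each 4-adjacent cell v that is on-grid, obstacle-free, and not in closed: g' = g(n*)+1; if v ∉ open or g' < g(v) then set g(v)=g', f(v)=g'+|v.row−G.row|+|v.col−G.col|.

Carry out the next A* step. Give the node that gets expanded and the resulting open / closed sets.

expanded=(0,2); open=[(0,0) g=1 f=7, (0,3) g=2 f=7, (1,1) g=1 f=5, (1,2) g=2 f=5]; closed=[(0,1), (0,2)]

step 1: expand (0,2) (f=5, h=4) → closed; open now [(0,0) g=1 f=7, (0,3) g=2 f=7, (1,1) g=1 f=5, (1,2) g=2 f=5]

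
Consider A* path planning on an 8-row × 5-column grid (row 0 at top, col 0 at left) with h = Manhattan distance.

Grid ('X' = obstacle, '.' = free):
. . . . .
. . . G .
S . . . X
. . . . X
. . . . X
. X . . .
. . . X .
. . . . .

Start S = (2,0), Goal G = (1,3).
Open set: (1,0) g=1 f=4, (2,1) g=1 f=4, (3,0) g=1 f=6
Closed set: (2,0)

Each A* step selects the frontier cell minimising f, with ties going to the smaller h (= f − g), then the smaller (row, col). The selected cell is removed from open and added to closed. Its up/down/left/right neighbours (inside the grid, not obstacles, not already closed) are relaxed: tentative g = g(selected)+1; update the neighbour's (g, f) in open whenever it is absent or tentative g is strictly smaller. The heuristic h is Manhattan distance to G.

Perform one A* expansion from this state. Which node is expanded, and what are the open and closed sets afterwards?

expanded=(1,0); open=[(0,0) g=2 f=6, (1,1) g=2 f=4, (2,1) g=1 f=4, (3,0) g=1 f=6]; closed=[(1,0), (2,0)]

step 1: expand (1,0) (f=4, h=3) → closed; open now [(0,0) g=2 f=6, (1,1) g=2 f=4, (2,1) g=1 f=4, (3,0) g=1 f=6]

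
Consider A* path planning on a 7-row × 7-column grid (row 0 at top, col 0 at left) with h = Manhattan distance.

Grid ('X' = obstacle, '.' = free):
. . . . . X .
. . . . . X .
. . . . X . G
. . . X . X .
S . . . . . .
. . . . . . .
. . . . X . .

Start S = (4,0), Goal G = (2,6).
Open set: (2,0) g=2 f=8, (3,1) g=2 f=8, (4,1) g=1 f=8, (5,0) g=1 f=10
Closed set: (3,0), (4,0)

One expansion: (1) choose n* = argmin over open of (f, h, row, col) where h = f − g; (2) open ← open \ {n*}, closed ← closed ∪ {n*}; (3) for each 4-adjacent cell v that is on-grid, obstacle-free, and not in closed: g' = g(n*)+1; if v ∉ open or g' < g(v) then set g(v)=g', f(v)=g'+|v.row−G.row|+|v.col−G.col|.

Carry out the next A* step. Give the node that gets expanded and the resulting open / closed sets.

step 1: expand (2,0) (f=8, h=6) → closed; open now [(1,0) g=3 f=10, (2,1) g=3 f=8, (3,1) g=2 f=8, (4,1) g=1 f=8, (5,0) g=1 f=10]

expanded=(2,0); open=[(1,0) g=3 f=10, (2,1) g=3 f=8, (3,1) g=2 f=8, (4,1) g=1 f=8, (5,0) g=1 f=10]; closed=[(2,0), (3,0), (4,0)]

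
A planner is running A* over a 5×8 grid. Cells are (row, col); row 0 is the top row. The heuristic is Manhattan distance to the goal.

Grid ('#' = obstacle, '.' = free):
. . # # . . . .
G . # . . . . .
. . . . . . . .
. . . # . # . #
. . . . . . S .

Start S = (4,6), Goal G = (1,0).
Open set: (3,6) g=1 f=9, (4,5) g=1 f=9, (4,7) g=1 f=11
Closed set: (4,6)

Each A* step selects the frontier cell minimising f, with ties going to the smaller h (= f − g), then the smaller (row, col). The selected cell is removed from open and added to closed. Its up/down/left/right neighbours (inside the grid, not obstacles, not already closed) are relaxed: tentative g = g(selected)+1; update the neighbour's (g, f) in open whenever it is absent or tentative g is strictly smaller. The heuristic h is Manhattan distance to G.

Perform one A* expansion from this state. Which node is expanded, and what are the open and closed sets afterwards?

step 1: expand (3,6) (f=9, h=8) → closed; open now [(2,6) g=2 f=9, (4,5) g=1 f=9, (4,7) g=1 f=11]

expanded=(3,6); open=[(2,6) g=2 f=9, (4,5) g=1 f=9, (4,7) g=1 f=11]; closed=[(3,6), (4,6)]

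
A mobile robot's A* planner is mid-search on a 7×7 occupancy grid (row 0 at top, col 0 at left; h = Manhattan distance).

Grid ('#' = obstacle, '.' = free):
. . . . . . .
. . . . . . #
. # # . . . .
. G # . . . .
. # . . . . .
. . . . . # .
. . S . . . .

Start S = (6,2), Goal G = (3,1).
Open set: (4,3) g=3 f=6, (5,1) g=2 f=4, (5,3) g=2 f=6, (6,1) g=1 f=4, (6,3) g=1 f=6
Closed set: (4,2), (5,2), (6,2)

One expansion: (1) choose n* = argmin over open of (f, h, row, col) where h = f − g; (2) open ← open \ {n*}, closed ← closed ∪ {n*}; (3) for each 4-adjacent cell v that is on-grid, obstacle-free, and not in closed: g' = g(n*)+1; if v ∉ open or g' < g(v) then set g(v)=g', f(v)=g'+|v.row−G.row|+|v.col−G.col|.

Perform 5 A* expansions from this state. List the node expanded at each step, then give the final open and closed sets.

order=[(5,1) → (6,1) → (4,3) → (3,3) → (5,0)]; open=[(2,3) g=5 f=8, (3,4) g=5 f=8, (4,0) g=4 f=6, (4,4) g=4 f=8, (5,3) g=2 f=6, (6,0) g=2 f=6, (6,3) g=1 f=6]; closed=[(3,3), (4,2), (4,3), (5,0), (5,1), (5,2), (6,1), (6,2)]

step 1: expand (5,1) (f=4, h=2) → closed; open now [(4,3) g=3 f=6, (5,0) g=3 f=6, (5,3) g=2 f=6, (6,1) g=1 f=4, (6,3) g=1 f=6]
step 2: expand (6,1) (f=4, h=3) → closed; open now [(4,3) g=3 f=6, (5,0) g=3 f=6, (5,3) g=2 f=6, (6,0) g=2 f=6, (6,3) g=1 f=6]
step 3: expand (4,3) (f=6, h=3) → closed; open now [(3,3) g=4 f=6, (4,4) g=4 f=8, (5,0) g=3 f=6, (5,3) g=2 f=6, (6,0) g=2 f=6, (6,3) g=1 f=6]
step 4: expand (3,3) (f=6, h=2) → closed; open now [(2,3) g=5 f=8, (3,4) g=5 f=8, (4,4) g=4 f=8, (5,0) g=3 f=6, (5,3) g=2 f=6, (6,0) g=2 f=6, (6,3) g=1 f=6]
step 5: expand (5,0) (f=6, h=3) → closed; open now [(2,3) g=5 f=8, (3,4) g=5 f=8, (4,0) g=4 f=6, (4,4) g=4 f=8, (5,3) g=2 f=6, (6,0) g=2 f=6, (6,3) g=1 f=6]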